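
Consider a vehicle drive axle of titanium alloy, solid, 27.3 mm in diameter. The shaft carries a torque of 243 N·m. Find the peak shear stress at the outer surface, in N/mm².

60.8 N/mm²

J = πd⁴/32 = π(0.0273)⁴/32 = 5.453×10^-8 m⁴.
τ_max = T·r/J = 243.0 × 0.0137 / 5.453×10^-8 = 6.083×10^7 Pa.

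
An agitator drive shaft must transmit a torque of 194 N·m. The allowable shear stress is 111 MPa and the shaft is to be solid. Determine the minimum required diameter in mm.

For a solid shaft τ_max = 16T/(πd³), so d = (16T/(π τ_allow))^(1/3) = (16·194.0/(π·1.11×10^8))^(1/3) = 0.02072 m.

20.7 mm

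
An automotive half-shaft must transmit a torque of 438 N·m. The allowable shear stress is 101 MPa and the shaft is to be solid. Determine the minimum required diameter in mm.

For a solid shaft τ_max = 16T/(πd³), so d = (16T/(π τ_allow))^(1/3) = (16·438.0/(π·1.01×10^8))^(1/3) = 0.02806 m.

28.1 mm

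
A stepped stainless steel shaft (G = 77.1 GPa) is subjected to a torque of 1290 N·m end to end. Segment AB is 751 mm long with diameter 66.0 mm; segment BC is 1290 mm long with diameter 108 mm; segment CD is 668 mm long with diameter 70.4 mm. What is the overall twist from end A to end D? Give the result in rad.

0.0130 rad

J_AB = π(0.0660)⁴/32 = 1.86×10^-6 m⁴; J_BC = π(0.108)⁴/32 = 1.34×10^-5 m⁴; J_CD = π(0.0704)⁴/32 = 2.41×10^-6 m⁴.
θ = (T/G)·Σ L_i/J_i = (1290/77.1×10⁹)·(0.751/1.86×10^-6 + 1.29/1.34×10^-5 + 0.668/2.41×10^-6) = 0.01300 rad.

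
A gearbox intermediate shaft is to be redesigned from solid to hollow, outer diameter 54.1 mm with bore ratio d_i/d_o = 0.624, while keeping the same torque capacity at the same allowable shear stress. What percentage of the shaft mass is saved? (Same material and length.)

Equal τ_max and T ⇒ the solid shaft needs d_s³ = d_o³(1−k⁴), so d_s = 54.1·(1−0.624⁴)^(1/3) = 51.21 mm.
Area ratio A_h/A_s = d_o²(1−k²)/d_s² = (1−k²)/(1−k⁴)^(2/3) = 0.6814.
Mass saving = 1 − 0.6814 = 31.9 %.

31.9 %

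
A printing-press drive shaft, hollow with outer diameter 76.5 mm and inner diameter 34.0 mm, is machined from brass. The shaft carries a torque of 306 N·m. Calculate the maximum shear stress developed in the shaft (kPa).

J = π(d_o⁴ − d_i⁴)/32 = π(0.0765⁴ − 0.0340⁴)/32 = 3.231×10^-6 m⁴.
τ_max = T·r/J = 306.0 × 0.0382 / 3.231×10^-6 = 3.622×10^6 Pa.

3620 kPa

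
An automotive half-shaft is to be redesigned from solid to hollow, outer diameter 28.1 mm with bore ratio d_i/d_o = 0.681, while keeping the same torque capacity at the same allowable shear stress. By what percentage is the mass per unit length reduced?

Equal τ_max and T ⇒ the solid shaft needs d_s³ = d_o³(1−k⁴), so d_s = 28.1·(1−0.681⁴)^(1/3) = 25.92 mm.
Area ratio A_h/A_s = d_o²(1−k²)/d_s² = (1−k²)/(1−k⁴)^(2/3) = 0.6302.
Mass saving = 1 − 0.6302 = 37.0 %.

37.0 %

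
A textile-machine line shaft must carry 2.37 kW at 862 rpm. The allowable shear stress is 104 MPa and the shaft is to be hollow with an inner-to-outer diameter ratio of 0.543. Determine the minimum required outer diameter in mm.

ω = 2π·862/60 = 90.27 rad/s, so T = P/ω = 2.37×10³ / 90.27 = 26.26 N·m.
For a hollow shaft with d_i/d_o = 0.543: τ_max = 16T/(π d_o³ (1−k⁴)), so d_o = [16T/(π τ_allow (1−k⁴))]^(1/3) = [16·26.26/(π·1.04×10^8·0.9131)]^(1/3) = 0.01121 m.

11.2 mm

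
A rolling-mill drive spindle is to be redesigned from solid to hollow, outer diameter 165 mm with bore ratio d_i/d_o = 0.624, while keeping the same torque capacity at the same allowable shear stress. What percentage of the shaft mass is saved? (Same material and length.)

31.9 %

Equal τ_max and T ⇒ the solid shaft needs d_s³ = d_o³(1−k⁴), so d_s = 165·(1−0.624⁴)^(1/3) = 156.2 mm.
Area ratio A_h/A_s = d_o²(1−k²)/d_s² = (1−k²)/(1−k⁴)^(2/3) = 0.6814.
Mass saving = 1 − 0.6814 = 31.9 %.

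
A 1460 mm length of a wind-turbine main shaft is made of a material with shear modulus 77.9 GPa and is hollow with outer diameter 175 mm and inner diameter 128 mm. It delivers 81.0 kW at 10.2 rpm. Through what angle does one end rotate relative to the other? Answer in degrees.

1.24°

ω = 2π·10.2/60 = 1.068 rad/s, so T = P/ω = 81.0×10³ / 1.068 = 75830 N·m.
J = π(d_o⁴ − d_i⁴)/32 = π(0.175⁴ − 0.128⁴)/32 = 6.572×10^-5 m⁴.
θ = T·L/(G·J) = 75830 × 1.46 / (77.9×10⁹ × 6.572×10^-5) = 0.02162 rad.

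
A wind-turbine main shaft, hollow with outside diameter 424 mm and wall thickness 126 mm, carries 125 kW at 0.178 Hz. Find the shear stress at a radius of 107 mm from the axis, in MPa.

3.87 MPa

ω = 2π·0.178 = 1.118 rad/s, so T = P/ω = 125×10³ / 1.118 = 111800 N·m.
J = π(d_o⁴ − d_i⁴)/32 = π(0.424⁴ − 0.172⁴)/32 = 3.087×10^-3 m⁴.
Shear stress varies linearly with radius: τ = T·r/J = 111800 × 0.107 / 3.087×10^-3 = 3.874×10^6 Pa.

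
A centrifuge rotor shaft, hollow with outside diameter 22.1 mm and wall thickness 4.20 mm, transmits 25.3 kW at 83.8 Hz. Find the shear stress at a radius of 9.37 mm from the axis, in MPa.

ω = 2π·83.8 = 526.5 rad/s, so T = P/ω = 25.3×10³ / 526.5 = 48.05 N·m.
J = π(d_o⁴ − d_i⁴)/32 = π(0.0221⁴ − 0.0137⁴)/32 = 1.996×10^-8 m⁴.
Shear stress varies linearly with radius: τ = T·r/J = 48.05 × 0.00937 / 1.996×10^-8 = 2.256×10^7 Pa.

22.6 MPa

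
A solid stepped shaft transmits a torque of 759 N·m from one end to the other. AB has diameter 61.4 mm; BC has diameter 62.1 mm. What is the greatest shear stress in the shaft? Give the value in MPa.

16.7 MPa

Under the same torque, τ_max = 16T/(πd³) is largest where d is smallest — segment AB (d = 61.4 mm).
τ_max = 16·759.0/(π·(0.0614)³) = 1.670×10^7 Pa.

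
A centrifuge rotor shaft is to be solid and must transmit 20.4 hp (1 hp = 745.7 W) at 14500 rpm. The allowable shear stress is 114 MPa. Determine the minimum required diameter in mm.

ω = 2π·14500/60 = 1518 rad/s, so T = P/ω = 20.4×745.7 / 1518 = 10.02 N·m.
For a solid shaft τ_max = 16T/(πd³), so d = (16T/(π τ_allow))^(1/3) = (16·10.02/(π·1.14×10^8))^(1/3) = 0.007649 m.

7.65 mm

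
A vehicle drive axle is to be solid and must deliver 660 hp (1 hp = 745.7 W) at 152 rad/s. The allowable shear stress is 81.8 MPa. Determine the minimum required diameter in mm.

58.6 mm

ω = 152 rad/s, so T = P/ω = 660×745.7 / 152.0 = 3238 N·m.
For a solid shaft τ_max = 16T/(πd³), so d = (16T/(π τ_allow))^(1/3) = (16·3238/(π·8.18×10^7))^(1/3) = 0.05864 m.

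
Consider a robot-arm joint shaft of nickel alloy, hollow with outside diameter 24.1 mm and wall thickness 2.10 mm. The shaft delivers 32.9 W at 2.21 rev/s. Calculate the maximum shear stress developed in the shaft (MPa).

ω = 2π·2.21 = 13.89 rad/s, so T = P/ω = 32.9 / 13.89 = 2.369 N·m.
J = π(d_o⁴ − d_i⁴)/32 = π(0.0241⁴ − 0.0199⁴)/32 = 1.772×10^-8 m⁴.
τ_max = T·r/J = 2.369 × 0.0120 / 1.772×10^-8 = 1.611×10^6 Pa.

1.61 MPa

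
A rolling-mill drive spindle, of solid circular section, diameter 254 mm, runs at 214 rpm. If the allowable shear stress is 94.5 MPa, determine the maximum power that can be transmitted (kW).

J = πd⁴/32 = π(0.254)⁴/32 = 4.086×10^-4 m⁴.
T_max = τ_allow·J/r = 9.45×10^7 × 4.086×10^-4 / 0.127 = 304100 N·m.
ω = 2π·214/60 = 22.41 rad/s, so P_max = T_max·ω = 6.814×10^6 W.

6810 kW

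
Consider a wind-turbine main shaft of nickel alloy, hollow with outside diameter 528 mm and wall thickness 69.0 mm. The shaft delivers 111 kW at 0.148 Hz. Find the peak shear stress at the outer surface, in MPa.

ω = 2π·0.148 = 0.9299 rad/s, so T = P/ω = 111×10³ / 0.9299 = 119400 N·m.
J = π(d_o⁴ − d_i⁴)/32 = π(0.528⁴ − 0.390⁴)/32 = 5.359×10^-3 m⁴.
τ_max = T·r/J = 119400 × 0.264 / 5.359×10^-3 = 5.880×10^6 Pa.

5.88 MPa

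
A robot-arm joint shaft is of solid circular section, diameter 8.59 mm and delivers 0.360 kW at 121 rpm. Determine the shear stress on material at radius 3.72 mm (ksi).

ω = 2π·121/60 = 12.67 rad/s, so T = P/ω = 0.360×10³ / 12.67 = 28.41 N·m.
J = πd⁴/32 = π(0.00859)⁴/32 = 5.345×10^-10 m⁴.
Shear stress varies linearly with radius: τ = T·r/J = 28.41 × 0.00372 / 5.345×10^-10 = 1.977×10^8 Pa.

28.7 ksi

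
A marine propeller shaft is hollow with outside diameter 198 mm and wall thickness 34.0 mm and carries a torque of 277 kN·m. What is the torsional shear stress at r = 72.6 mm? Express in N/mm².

J = π(d_o⁴ − d_i⁴)/32 = π(0.198⁴ − 0.130⁴)/32 = 1.229×10^-4 m⁴.
Shear stress varies linearly with radius: τ = T·r/J = 277000 × 0.0726 / 1.229×10^-4 = 1.637×10^8 Pa.

164 N/mm²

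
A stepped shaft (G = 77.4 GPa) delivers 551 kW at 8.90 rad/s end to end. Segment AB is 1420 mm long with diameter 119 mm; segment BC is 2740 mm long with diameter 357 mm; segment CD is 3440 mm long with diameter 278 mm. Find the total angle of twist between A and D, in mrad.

63.8 mrad

ω = 8.90 rad/s, so T = P/ω = 551×10³ / 8.900 = 61910 N·m.
J_AB = π(0.119)⁴/32 = 1.97×10^-5 m⁴; J_BC = π(0.357)⁴/32 = 1.59×10^-3 m⁴; J_CD = π(0.278)⁴/32 = 5.86×10^-4 m⁴.
θ = (T/G)·Σ L_i/J_i = (61910/77.4×10⁹)·(1.42/1.97×10^-5 + 2.74/1.59×10^-3 + 3.44/5.86×10^-4) = 0.06376 rad.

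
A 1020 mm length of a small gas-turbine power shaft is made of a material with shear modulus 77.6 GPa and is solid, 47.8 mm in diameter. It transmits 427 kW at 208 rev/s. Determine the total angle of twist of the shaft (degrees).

0.480°

ω = 2π·208 = 1307 rad/s, so T = P/ω = 427×10³ / 1307 = 326.7 N·m.
J = πd⁴/32 = π(0.0478)⁴/32 = 5.125×10^-7 m⁴.
θ = T·L/(G·J) = 326.7 × 1.02 / (77.6×10⁹ × 5.125×10^-7) = 8.379×10^-3 rad.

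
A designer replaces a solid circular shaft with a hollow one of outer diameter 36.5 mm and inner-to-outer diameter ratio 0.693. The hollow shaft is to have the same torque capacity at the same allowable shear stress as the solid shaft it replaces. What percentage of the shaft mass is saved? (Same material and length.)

Equal τ_max and T ⇒ the solid shaft needs d_s³ = d_o³(1−k⁴), so d_s = 36.5·(1−0.693⁴)^(1/3) = 33.45 mm.
Area ratio A_h/A_s = d_o²(1−k²)/d_s² = (1−k²)/(1−k⁴)^(2/3) = 0.6190.
Mass saving = 1 − 0.6190 = 38.1 %.

38.1 %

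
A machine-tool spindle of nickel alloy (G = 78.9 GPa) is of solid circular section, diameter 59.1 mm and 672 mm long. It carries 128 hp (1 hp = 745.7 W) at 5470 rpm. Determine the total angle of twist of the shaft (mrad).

ω = 2π·5470/60 = 572.8 rad/s, so T = P/ω = 128×745.7 / 572.8 = 166.6 N·m.
J = πd⁴/32 = π(0.0591)⁴/32 = 1.198×10^-6 m⁴.
θ = T·L/(G·J) = 166.6 × 0.672 / (78.9×10⁹ × 1.198×10^-6) = 1.185×10^-3 rad.

1.18 mrad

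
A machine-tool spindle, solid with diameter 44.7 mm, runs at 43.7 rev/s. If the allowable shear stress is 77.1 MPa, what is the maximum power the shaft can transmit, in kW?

371 kW

J = πd⁴/32 = π(0.0447)⁴/32 = 3.919×10^-7 m⁴.
T_max = τ_allow·J/r = 7.71×10^7 × 3.919×10^-7 / 0.0224 = 1352 N·m.
ω = 2π·43.7 = 274.6 rad/s, so P_max = T_max·ω = 3.713×10^5 W.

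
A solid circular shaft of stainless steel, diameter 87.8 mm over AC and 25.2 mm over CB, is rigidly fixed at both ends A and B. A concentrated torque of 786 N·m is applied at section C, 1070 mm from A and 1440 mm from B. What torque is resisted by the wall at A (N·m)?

Compatibility: T_A·a/J_AC = T_B·b/J_CB with T_A + T_B = T₀.
J_AC = 5.83×10^-6 m⁴, J_CB = 3.96×10^-8 m⁴, so T_A = T₀·(J_AC/a)/((J_AC/a)+(J_CB/b)) = 782.1 N·m, T_B = 3.944 N·m.

782 N·m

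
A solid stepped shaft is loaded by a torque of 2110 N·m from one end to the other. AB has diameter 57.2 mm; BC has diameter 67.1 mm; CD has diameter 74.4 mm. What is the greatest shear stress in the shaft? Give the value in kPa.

57400 kPa

Under the same torque, τ_max = 16T/(πd³) is largest where d is smallest — segment AB (d = 57.2 mm).
τ_max = 16·2110/(π·(0.0572)³) = 5.742×10^7 Pa.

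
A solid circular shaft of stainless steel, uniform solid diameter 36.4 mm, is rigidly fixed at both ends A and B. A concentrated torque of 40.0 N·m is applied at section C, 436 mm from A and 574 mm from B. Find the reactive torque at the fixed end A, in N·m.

With uniform GJ and both ends fixed, compatibility θ_AC = θ_CB gives T_A·a = T_B·b, together with T_A + T_B = T₀.
T_A = T₀·b/(a+b) = 40.00·574/1010 = 22.73 N·m; T_B = 17.27 N·m.

22.7 N·m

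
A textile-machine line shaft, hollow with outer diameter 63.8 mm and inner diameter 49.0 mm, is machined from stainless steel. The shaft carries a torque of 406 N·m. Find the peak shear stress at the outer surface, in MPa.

J = π(d_o⁴ − d_i⁴)/32 = π(0.0638⁴ − 0.0490⁴)/32 = 1.061×10^-6 m⁴.
τ_max = T·r/J = 406.0 × 0.0319 / 1.061×10^-6 = 1.221×10^7 Pa.

12.2 MPa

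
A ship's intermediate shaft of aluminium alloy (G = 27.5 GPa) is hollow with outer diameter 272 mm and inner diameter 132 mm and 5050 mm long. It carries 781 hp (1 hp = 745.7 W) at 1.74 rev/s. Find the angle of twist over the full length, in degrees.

ω = 2π·1.74 = 10.93 rad/s, so T = P/ω = 781×745.7 / 10.93 = 53270 N·m.
J = π(d_o⁴ − d_i⁴)/32 = π(0.272⁴ − 0.132⁴)/32 = 5.076×10^-4 m⁴.
θ = T·L/(G·J) = 53270 × 5.05 / (27.5×10⁹ × 5.076×10^-4) = 0.01927 rad.

1.10°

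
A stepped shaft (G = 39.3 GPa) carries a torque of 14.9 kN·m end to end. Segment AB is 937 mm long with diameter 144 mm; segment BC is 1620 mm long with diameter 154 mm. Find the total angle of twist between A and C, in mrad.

19.5 mrad

J_AB = π(0.144)⁴/32 = 4.22×10^-5 m⁴; J_BC = π(0.154)⁴/32 = 5.52×10^-5 m⁴.
θ = (T/G)·Σ L_i/J_i = (14900/39.3×10⁹)·(0.937/4.22×10^-5 + 1.62/5.52×10^-5) = 0.01954 rad.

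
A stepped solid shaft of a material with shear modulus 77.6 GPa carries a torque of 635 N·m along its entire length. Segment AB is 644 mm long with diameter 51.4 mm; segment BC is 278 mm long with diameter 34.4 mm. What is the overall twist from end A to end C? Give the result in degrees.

J_AB = π(0.0514)⁴/32 = 6.85×10^-7 m⁴; J_BC = π(0.0344)⁴/32 = 1.37×10^-7 m⁴.
θ = (T/G)·Σ L_i/J_i = (635.0/77.6×10⁹)·(0.644/6.85×10^-7 + 0.278/1.37×10^-7) = 0.02424 rad.

1.39°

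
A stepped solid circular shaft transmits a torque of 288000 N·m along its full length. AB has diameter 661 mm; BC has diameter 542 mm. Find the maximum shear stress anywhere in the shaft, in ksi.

Under the same torque, τ_max = 16T/(πd³) is largest where d is smallest — segment BC (d = 542 mm).
τ_max = 16·288000/(π·(0.542)³) = 9.212×10^6 Pa.

1.34 ksi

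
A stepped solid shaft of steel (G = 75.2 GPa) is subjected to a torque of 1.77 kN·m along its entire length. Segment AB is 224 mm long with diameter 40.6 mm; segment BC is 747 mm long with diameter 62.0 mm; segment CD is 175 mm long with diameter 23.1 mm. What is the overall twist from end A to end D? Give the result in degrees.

J_AB = π(0.0406)⁴/32 = 2.67×10^-7 m⁴; J_BC = π(0.0620)⁴/32 = 1.45×10^-6 m⁴; J_CD = π(0.0231)⁴/32 = 2.80×10^-8 m⁴.
θ = (T/G)·Σ L_i/J_i = (1770/75.2×10⁹)·(0.224/2.67×10^-7 + 0.747/1.45×10^-6 + 0.175/2.80×10^-8) = 0.1792 rad.

10.3°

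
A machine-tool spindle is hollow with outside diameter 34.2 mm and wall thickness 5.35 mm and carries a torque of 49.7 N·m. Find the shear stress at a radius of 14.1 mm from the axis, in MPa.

J = π(d_o⁴ − d_i⁴)/32 = π(0.0342⁴ − 0.0235⁴)/32 = 1.044×10^-7 m⁴.
Shear stress varies linearly with radius: τ = T·r/J = 49.70 × 0.0141 / 1.044×10^-7 = 6.714×10^6 Pa.

6.71 MPa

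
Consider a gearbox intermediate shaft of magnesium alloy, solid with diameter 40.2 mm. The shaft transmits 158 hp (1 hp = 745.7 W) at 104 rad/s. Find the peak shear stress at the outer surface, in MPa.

ω = 104 rad/s, so T = P/ω = 158×745.7 / 104.0 = 1133 N·m.
J = πd⁴/32 = π(0.0402)⁴/32 = 2.564×10^-7 m⁴.
τ_max = T·r/J = 1133 × 0.0201 / 2.564×10^-7 = 8.881×10^7 Pa.

88.8 MPa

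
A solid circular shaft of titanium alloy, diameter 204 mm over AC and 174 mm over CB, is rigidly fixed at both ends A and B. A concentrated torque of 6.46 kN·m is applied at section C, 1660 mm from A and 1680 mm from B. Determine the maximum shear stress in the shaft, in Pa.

2.54e6 Pa

Compatibility: T_A·a/J_AC = T_B·b/J_CB with T_A + T_B = T₀.
J_AC = 1.70×10^-4 m⁴, J_CB = 9.00×10^-5 m⁴, so T_A = T₀·(J_AC/a)/((J_AC/a)+(J_CB/b)) = 4242 N·m, T_B = 2218 N·m.
τ in each portion: τ_AC = 2.54×10^6 Pa, τ_CB = 2.14×10^6 Pa; maximum is in AC.
τ_max = T_AC·r/J = 4242·0.102/1.70×10^-4 = 2.545×10^6 Pa.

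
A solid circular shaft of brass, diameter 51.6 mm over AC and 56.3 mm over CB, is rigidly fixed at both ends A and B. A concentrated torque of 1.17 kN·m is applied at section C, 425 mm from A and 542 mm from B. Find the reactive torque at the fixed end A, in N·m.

Compatibility: T_A·a/J_AC = T_B·b/J_CB with T_A + T_B = T₀.
J_AC = 6.96×10^-7 m⁴, J_CB = 9.86×10^-7 m⁴, so T_A = T₀·(J_AC/a)/((J_AC/a)+(J_CB/b)) = 554.2 N·m, T_B = 615.8 N·m.

554 N·m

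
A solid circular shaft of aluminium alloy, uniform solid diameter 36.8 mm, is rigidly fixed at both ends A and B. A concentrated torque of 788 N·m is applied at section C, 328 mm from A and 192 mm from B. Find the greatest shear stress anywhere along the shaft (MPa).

50.8 MPa

With uniform GJ and both ends fixed, compatibility θ_AC = θ_CB gives T_A·a = T_B·b, together with T_A + T_B = T₀.
T_A = T₀·b/(a+b) = 788.0·192/520.0 = 291.0 N·m; T_B = 497.0 N·m.
τ in each portion: τ_AC = 2.97×10^7 Pa, τ_CB = 5.08×10^7 Pa; maximum is in CB.
τ_max = T_CB·r/J = 497.0·0.0184/1.80×10^-7 = 5.080×10^7 Pa.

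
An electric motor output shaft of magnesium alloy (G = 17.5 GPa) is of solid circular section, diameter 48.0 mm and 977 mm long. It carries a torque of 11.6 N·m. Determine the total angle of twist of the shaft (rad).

J = πd⁴/32 = π(0.0480)⁴/32 = 5.212×10^-7 m⁴.
θ = T·L/(G·J) = 11.60 × 0.977 / (17.5×10⁹ × 5.212×10^-7) = 1.243×10^-3 rad.

0.00124 rad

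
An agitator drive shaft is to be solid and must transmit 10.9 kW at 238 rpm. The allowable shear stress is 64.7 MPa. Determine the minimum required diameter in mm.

ω = 2π·238/60 = 24.92 rad/s, so T = P/ω = 10.9×10³ / 24.92 = 437.3 N·m.
For a solid shaft τ_max = 16T/(πd³), so d = (16T/(π τ_allow))^(1/3) = (16·437.3/(π·6.47×10^7))^(1/3) = 0.03253 m.

32.5 mm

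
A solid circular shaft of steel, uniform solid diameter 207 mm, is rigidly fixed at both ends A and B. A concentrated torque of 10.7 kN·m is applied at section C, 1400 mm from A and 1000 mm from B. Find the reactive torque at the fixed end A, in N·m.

4460 N·m

With uniform GJ and both ends fixed, compatibility θ_AC = θ_CB gives T_A·a = T_B·b, together with T_A + T_B = T₀.
T_A = T₀·b/(a+b) = 10700·1000/2400 = 4458 N·m; T_B = 6242 N·m.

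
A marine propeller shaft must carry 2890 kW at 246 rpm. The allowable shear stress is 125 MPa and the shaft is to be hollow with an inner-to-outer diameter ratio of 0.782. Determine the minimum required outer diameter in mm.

194 mm

ω = 2π·246/60 = 25.76 rad/s, so T = P/ω = 2890×10³ / 25.76 = 112200 N·m.
For a hollow shaft with d_i/d_o = 0.782: τ_max = 16T/(π d_o³ (1−k⁴)), so d_o = [16T/(π τ_allow (1−k⁴))]^(1/3) = [16·112200/(π·1.25×10^8·0.6260)]^(1/3) = 0.1940 m.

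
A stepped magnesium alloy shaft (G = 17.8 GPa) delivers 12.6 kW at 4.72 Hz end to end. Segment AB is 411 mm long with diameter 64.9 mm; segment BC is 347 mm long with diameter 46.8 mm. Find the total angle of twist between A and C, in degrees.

ω = 2π·4.72 = 29.66 rad/s, so T = P/ω = 12.6×10³ / 29.66 = 424.9 N·m.
J_AB = π(0.0649)⁴/32 = 1.74×10^-6 m⁴; J_BC = π(0.0468)⁴/32 = 4.71×10^-7 m⁴.
θ = (T/G)·Σ L_i/J_i = (424.9/17.8×10⁹)·(0.411/1.74×10^-6 + 0.347/4.71×10^-7) = 0.02322 rad.

1.33°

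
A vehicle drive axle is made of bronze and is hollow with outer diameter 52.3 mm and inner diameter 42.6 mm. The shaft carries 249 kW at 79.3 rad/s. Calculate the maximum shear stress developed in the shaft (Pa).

ω = 79.3 rad/s, so T = P/ω = 249×10³ / 79.30 = 3140 N·m.
J = π(d_o⁴ − d_i⁴)/32 = π(0.0523⁴ − 0.0426⁴)/32 = 4.112×10^-7 m⁴.
τ_max = T·r/J = 3140 × 0.0261 / 4.112×10^-7 = 1.997×10^8 Pa.

2.00e8 Pa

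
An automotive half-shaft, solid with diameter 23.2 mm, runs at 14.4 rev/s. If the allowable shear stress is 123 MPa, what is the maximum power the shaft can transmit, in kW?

27.3 kW

J = πd⁴/32 = π(0.0232)⁴/32 = 2.844×10^-8 m⁴.
T_max = τ_allow·J/r = 1.23×10^8 × 2.844×10^-8 / 0.0116 = 301.6 N·m.
ω = 2π·14.4 = 90.48 rad/s, so P_max = T_max·ω = 2.729×10^4 W.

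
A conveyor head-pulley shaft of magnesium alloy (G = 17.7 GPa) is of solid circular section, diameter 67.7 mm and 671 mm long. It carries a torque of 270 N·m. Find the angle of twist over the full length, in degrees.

J = πd⁴/32 = π(0.0677)⁴/32 = 2.062×10^-6 m⁴.
θ = T·L/(G·J) = 270.0 × 0.671 / (17.7×10⁹ × 2.062×10^-6) = 4.963×10^-3 rad.

0.284°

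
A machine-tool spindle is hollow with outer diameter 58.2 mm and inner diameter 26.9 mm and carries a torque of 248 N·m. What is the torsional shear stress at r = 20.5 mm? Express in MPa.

J = π(d_o⁴ − d_i⁴)/32 = π(0.0582⁴ − 0.0269⁴)/32 = 1.075×10^-6 m⁴.
Shear stress varies linearly with radius: τ = T·r/J = 248.0 × 0.0205 / 1.075×10^-6 = 4.729×10^6 Pa.

4.73 MPa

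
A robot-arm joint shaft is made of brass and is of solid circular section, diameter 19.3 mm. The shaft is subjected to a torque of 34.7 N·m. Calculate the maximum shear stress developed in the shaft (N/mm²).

J = πd⁴/32 = π(0.0193)⁴/32 = 1.362×10^-8 m⁴.
τ_max = T·r/J = 34.70 × 0.00965 / 1.362×10^-8 = 2.458×10^7 Pa.

24.6 N/mm²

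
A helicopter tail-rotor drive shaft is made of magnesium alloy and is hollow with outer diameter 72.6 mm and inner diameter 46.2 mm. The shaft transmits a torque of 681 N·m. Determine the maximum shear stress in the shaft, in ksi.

1.57 ksi

J = π(d_o⁴ − d_i⁴)/32 = π(0.0726⁴ − 0.0462⁴)/32 = 2.280×10^-6 m⁴.
τ_max = T·r/J = 681.0 × 0.0363 / 2.280×10^-6 = 1.084×10^7 Pa.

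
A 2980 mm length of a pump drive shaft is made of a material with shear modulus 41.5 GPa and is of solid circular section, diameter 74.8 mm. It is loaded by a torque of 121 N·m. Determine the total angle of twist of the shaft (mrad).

J = πd⁴/32 = π(0.0748)⁴/32 = 3.073×10^-6 m⁴.
θ = T·L/(G·J) = 121.0 × 2.98 / (41.5×10⁹ × 3.073×10^-6) = 2.827×10^-3 rad.

2.83 mrad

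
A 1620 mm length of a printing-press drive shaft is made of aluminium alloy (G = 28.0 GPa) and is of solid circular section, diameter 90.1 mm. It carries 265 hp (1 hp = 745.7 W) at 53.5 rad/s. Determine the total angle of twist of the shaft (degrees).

ω = 53.5 rad/s, so T = P/ω = 265×745.7 / 53.50 = 3694 N·m.
J = πd⁴/32 = π(0.0901)⁴/32 = 6.470×10^-6 m⁴.
θ = T·L/(G·J) = 3694 × 1.62 / (28.0×10⁹ × 6.470×10^-6) = 0.03303 rad.

1.89°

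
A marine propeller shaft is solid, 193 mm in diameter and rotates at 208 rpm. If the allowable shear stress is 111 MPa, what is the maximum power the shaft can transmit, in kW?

J = πd⁴/32 = π(0.193)⁴/32 = 1.362×10^-4 m⁴.
T_max = τ_allow·J/r = 1.11×10^8 × 1.362×10^-4 / 0.0965 = 156700 N·m.
ω = 2π·208/60 = 21.78 rad/s, so P_max = T_max·ω = 3.413×10^6 W.

3410 kW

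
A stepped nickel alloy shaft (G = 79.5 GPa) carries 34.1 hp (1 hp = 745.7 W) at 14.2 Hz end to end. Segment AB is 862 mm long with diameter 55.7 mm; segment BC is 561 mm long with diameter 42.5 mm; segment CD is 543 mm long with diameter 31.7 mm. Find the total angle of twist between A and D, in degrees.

ω = 2π·14.2 = 89.22 rad/s, so T = P/ω = 34.1×745.7 / 89.22 = 285.0 N·m.
J_AB = π(0.0557)⁴/32 = 9.45×10^-7 m⁴; J_BC = π(0.0425)⁴/32 = 3.20×10^-7 m⁴; J_CD = π(0.0317)⁴/32 = 9.91×10^-8 m⁴.
θ = (T/G)·Σ L_i/J_i = (285.0/79.5×10⁹)·(0.862/9.45×10^-7 + 0.561/3.20×10^-7 + 0.543/9.91×10^-8) = 0.02918 rad.

1.67°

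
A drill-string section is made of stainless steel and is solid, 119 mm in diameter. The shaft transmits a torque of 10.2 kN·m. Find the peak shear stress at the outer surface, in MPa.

30.8 MPa

J = πd⁴/32 = π(0.119)⁴/32 = 1.969×10^-5 m⁴.
τ_max = T·r/J = 10200 × 0.0595 / 1.969×10^-5 = 3.083×10^7 Pa.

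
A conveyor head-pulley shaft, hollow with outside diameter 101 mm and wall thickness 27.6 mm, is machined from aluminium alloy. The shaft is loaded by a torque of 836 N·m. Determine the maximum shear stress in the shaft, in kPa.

J = π(d_o⁴ − d_i⁴)/32 = π(0.101⁴ − 0.0458⁴)/32 = 9.784×10^-6 m⁴.
τ_max = T·r/J = 836.0 × 0.0505 / 9.784×10^-6 = 4.315×10^6 Pa.

4310 kPa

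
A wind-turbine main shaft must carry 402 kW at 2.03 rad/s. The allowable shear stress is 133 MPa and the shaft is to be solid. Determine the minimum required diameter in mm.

196 mm

ω = 2.03 rad/s, so T = P/ω = 402×10³ / 2.030 = 198000 N·m.
For a solid shaft τ_max = 16T/(πd³), so d = (16T/(π τ_allow))^(1/3) = (16·198000/(π·1.33×10^8))^(1/3) = 0.1965 m.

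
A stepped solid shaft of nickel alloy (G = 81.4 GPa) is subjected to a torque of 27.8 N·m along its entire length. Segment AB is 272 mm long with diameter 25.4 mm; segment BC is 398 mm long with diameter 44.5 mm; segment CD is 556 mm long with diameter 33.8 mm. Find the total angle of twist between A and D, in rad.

J_AB = π(0.0254)⁴/32 = 4.09×10^-8 m⁴; J_BC = π(0.0445)⁴/32 = 3.85×10^-7 m⁴; J_CD = π(0.0338)⁴/32 = 1.28×10^-7 m⁴.
θ = (T/G)·Σ L_i/J_i = (27.80/81.4×10⁹)·(0.272/4.09×10^-8 + 0.398/3.85×10^-7 + 0.556/1.28×10^-7) = 4.108×10^-3 rad.

0.00411 rad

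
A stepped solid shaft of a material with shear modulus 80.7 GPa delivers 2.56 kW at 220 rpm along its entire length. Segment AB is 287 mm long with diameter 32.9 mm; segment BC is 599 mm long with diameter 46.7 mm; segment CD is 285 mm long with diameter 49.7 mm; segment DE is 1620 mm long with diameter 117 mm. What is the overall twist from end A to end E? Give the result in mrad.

ω = 2π·220/60 = 23.04 rad/s, so T = P/ω = 2.56×10³ / 23.04 = 111.1 N·m.
J_AB = π(0.0329)⁴/32 = 1.15×10^-7 m⁴; J_BC = π(0.0467)⁴/32 = 4.67×10^-7 m⁴; J_CD = π(0.0497)⁴/32 = 5.99×10^-7 m⁴; J_DE = π(0.117)⁴/32 = 1.84×10^-5 m⁴.
θ = (T/G)·Σ L_i/J_i = (111.1/80.7×10⁹)·(0.287/1.15×10^-7 + 0.599/4.67×10^-7 + 0.285/5.99×10^-7 + 1.62/1.84×10^-5) = 5.978×10^-3 rad.

5.98 mrad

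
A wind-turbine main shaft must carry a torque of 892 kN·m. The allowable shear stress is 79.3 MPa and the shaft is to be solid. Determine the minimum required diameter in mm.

For a solid shaft τ_max = 16T/(πd³), so d = (16T/(π τ_allow))^(1/3) = (16·892000/(π·7.93×10^7))^(1/3) = 0.3855 m.

385 mm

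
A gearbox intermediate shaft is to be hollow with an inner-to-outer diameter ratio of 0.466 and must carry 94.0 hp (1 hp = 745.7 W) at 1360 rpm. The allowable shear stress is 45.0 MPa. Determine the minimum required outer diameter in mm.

38.8 mm

ω = 2π·1360/60 = 142.4 rad/s, so T = P/ω = 94.0×745.7 / 142.4 = 492.2 N·m.
For a hollow shaft with d_i/d_o = 0.466: τ_max = 16T/(π d_o³ (1−k⁴)), so d_o = [16T/(π τ_allow (1−k⁴))]^(1/3) = [16·492.2/(π·4.50×10^7·0.9528)]^(1/3) = 0.03881 m.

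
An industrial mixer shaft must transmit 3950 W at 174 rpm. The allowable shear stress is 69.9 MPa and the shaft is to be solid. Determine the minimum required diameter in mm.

25.1 mm

ω = 2π·174/60 = 18.22 rad/s, so T = P/ω = 3950 / 18.22 = 216.8 N·m.
For a solid shaft τ_max = 16T/(πd³), so d = (16T/(π τ_allow))^(1/3) = (16·216.8/(π·6.99×10^7))^(1/3) = 0.02509 m.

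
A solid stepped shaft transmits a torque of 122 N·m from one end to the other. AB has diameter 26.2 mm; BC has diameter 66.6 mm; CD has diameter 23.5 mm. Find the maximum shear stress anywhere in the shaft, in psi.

6940 psi

Under the same torque, τ_max = 16T/(πd³) is largest where d is smallest — segment CD (d = 23.5 mm).
τ_max = 16·122.0/(π·(0.0235)³) = 4.788×10^7 Pa.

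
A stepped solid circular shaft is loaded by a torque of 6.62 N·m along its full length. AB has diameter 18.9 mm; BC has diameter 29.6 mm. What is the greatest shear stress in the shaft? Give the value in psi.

Under the same torque, τ_max = 16T/(πd³) is largest where d is smallest — segment AB (d = 18.9 mm).
τ_max = 16·6.620/(π·(0.0189)³) = 4.994×10^6 Pa.

724 psi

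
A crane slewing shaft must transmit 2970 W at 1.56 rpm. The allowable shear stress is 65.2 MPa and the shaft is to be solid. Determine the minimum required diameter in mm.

ω = 2π·1.56/60 = 0.1634 rad/s, so T = P/ω = 2970 / 0.1634 = 18180 N·m.
For a solid shaft τ_max = 16T/(πd³), so d = (16T/(π τ_allow))^(1/3) = (16·18180/(π·6.52×10^7))^(1/3) = 0.1124 m.

112 mm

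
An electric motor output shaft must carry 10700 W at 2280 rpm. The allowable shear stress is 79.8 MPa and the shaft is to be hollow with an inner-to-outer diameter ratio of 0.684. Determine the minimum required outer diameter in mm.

ω = 2π·2280/60 = 238.8 rad/s, so T = P/ω = 10700 / 238.8 = 44.81 N·m.
For a hollow shaft with d_i/d_o = 0.684: τ_max = 16T/(π d_o³ (1−k⁴)), so d_o = [16T/(π τ_allow (1−k⁴))]^(1/3) = [16·44.81/(π·7.98×10^7·0.7811)]^(1/3) = 0.01541 m.

15.4 mm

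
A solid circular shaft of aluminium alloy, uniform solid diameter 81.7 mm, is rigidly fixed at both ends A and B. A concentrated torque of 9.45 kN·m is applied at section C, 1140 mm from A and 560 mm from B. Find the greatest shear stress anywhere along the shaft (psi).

With uniform GJ and both ends fixed, compatibility θ_AC = θ_CB gives T_A·a = T_B·b, together with T_A + T_B = T₀.
T_A = T₀·b/(a+b) = 9450·560/1700 = 3113 N·m; T_B = 6337 N·m.
τ in each portion: τ_AC = 2.91×10^7 Pa, τ_CB = 5.92×10^7 Pa; maximum is in CB.
τ_max = T_CB·r/J = 6337·0.0409/4.37×10^-6 = 5.918×10^7 Pa.

8580 psi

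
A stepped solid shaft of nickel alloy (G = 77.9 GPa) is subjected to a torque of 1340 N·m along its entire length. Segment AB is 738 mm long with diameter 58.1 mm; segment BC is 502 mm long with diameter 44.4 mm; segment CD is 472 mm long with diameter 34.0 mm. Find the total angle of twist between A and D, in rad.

0.0959 rad

J_AB = π(0.0581)⁴/32 = 1.12×10^-6 m⁴; J_BC = π(0.0444)⁴/32 = 3.82×10^-7 m⁴; J_CD = π(0.0340)⁴/32 = 1.31×10^-7 m⁴.
θ = (T/G)·Σ L_i/J_i = (1340/77.9×10⁹)·(0.738/1.12×10^-6 + 0.502/3.82×10^-7 + 0.472/1.31×10^-7) = 0.09587 rad.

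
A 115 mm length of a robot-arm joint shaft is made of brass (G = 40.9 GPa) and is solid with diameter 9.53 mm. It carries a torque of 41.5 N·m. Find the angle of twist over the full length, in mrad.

J = πd⁴/32 = π(0.00953)⁴/32 = 8.098×10^-10 m⁴.
θ = T·L/(G·J) = 41.50 × 0.115 / (40.9×10⁹ × 8.098×10^-10) = 0.1441 rad.

144 mrad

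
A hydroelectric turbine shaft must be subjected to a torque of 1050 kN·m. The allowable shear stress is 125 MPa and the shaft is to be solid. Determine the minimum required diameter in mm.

350 mm

For a solid shaft τ_max = 16T/(πd³), so d = (16T/(π τ_allow))^(1/3) = (16·1.050e6/(π·1.25×10^8))^(1/3) = 0.3497 m.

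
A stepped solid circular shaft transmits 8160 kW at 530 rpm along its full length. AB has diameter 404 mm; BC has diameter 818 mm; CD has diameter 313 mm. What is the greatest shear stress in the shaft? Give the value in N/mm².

24.4 N/mm²

ω = 2π·530/60 = 55.50 rad/s, so T = P/ω = 8160×10³ / 55.50 = 147000 N·m.
Under the same torque, τ_max = 16T/(πd³) is largest where d is smallest — segment CD (d = 313 mm).
τ_max = 16·147000/(π·(0.313)³) = 2.442×10^7 Pa.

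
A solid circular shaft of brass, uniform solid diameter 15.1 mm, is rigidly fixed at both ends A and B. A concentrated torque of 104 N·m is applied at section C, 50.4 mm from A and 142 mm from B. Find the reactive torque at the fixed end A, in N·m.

76.8 N·m

With uniform GJ and both ends fixed, compatibility θ_AC = θ_CB gives T_A·a = T_B·b, together with T_A + T_B = T₀.
T_A = T₀·b/(a+b) = 104.0·142/192.4 = 76.76 N·m; T_B = 27.24 N·m.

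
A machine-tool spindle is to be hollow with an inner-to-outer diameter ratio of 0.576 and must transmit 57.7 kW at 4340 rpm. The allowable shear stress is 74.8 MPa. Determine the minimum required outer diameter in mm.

ω = 2π·4340/60 = 454.5 rad/s, so T = P/ω = 57.7×10³ / 454.5 = 127.0 N·m.
For a hollow shaft with d_i/d_o = 0.576: τ_max = 16T/(π d_o³ (1−k⁴)), so d_o = [16T/(π τ_allow (1−k⁴))]^(1/3) = [16·127.0/(π·7.48×10^7·0.8899)]^(1/3) = 0.02134 m.

21.3 mm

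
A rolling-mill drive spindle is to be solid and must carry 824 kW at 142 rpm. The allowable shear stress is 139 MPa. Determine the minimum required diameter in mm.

ω = 2π·142/60 = 14.87 rad/s, so T = P/ω = 824×10³ / 14.87 = 55410 N·m.
For a solid shaft τ_max = 16T/(πd³), so d = (16T/(π τ_allow))^(1/3) = (16·55410/(π·1.39×10^8))^(1/3) = 0.1266 m.

127 mm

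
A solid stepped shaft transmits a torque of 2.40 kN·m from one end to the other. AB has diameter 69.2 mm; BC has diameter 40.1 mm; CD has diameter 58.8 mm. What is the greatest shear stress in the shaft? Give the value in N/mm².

190 N/mm²

Under the same torque, τ_max = 16T/(πd³) is largest where d is smallest — segment BC (d = 40.1 mm).
τ_max = 16·2400/(π·(0.0401)³) = 1.896×10^8 Pa.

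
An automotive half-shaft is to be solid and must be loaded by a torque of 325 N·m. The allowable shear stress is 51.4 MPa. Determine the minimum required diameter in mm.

For a solid shaft τ_max = 16T/(πd³), so d = (16T/(π τ_allow))^(1/3) = (16·325.0/(π·5.14×10^7))^(1/3) = 0.03181 m.

31.8 mm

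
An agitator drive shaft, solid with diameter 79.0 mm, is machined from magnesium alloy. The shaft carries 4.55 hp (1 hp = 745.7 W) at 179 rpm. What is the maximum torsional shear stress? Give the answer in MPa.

1.87 MPa

ω = 2π·179/60 = 18.74 rad/s, so T = P/ω = 4.55×745.7 / 18.74 = 181.0 N·m.
J = πd⁴/32 = π(0.0790)⁴/32 = 3.824×10^-6 m⁴.
τ_max = T·r/J = 181.0 × 0.0395 / 3.824×10^-6 = 1.870×10^6 Pa.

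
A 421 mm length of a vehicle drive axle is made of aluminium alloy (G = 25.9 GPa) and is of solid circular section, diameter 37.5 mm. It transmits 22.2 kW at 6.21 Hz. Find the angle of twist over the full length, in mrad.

ω = 2π·6.21 = 39.02 rad/s, so T = P/ω = 22.2×10³ / 39.02 = 569.0 N·m.
J = πd⁴/32 = π(0.0375)⁴/32 = 1.941×10^-7 m⁴.
θ = T·L/(G·J) = 569.0 × 0.421 / (25.9×10⁹ × 1.941×10^-7) = 0.04764 rad.

47.6 mrad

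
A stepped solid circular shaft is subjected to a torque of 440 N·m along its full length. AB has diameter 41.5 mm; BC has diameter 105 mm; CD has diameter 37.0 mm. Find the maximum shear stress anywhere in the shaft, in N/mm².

Under the same torque, τ_max = 16T/(πd³) is largest where d is smallest — segment CD (d = 37.0 mm).
τ_max = 16·440.0/(π·(0.0370)³) = 4.424×10^7 Pa.

44.2 N/mm²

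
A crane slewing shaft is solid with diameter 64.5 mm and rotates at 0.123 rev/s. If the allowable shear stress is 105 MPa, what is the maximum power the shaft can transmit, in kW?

4.28 kW

J = πd⁴/32 = π(0.0645)⁴/32 = 1.699×10^-6 m⁴.
T_max = τ_allow·J/r = 1.05×10^8 × 1.699×10^-6 / 0.0323 = 5532 N·m.
ω = 2π·0.123 = 0.7728 rad/s, so P_max = T_max·ω = 4275 W.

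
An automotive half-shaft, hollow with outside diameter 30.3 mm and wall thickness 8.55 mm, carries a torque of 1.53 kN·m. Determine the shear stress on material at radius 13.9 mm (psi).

J = π(d_o⁴ − d_i⁴)/32 = π(0.0303⁴ − 0.0132⁴)/32 = 7.977×10^-8 m⁴.
Shear stress varies linearly with radius: τ = T·r/J = 1530 × 0.0139 / 7.977×10^-8 = 2.666×10^8 Pa.

38700 psi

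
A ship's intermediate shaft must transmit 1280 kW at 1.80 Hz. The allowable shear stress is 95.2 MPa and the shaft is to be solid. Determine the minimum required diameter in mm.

ω = 2π·1.80 = 11.31 rad/s, so T = P/ω = 1280×10³ / 11.31 = 113200 N·m.
For a solid shaft τ_max = 16T/(πd³), so d = (16T/(π τ_allow))^(1/3) = (16·113200/(π·9.52×10^7))^(1/3) = 0.1823 m.

182 mm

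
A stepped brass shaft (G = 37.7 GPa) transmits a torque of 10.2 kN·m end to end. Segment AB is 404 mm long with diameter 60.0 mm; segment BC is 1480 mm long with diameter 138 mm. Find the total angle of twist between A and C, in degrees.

5.57°

J_AB = π(0.0600)⁴/32 = 1.27×10^-6 m⁴; J_BC = π(0.138)⁴/32 = 3.56×10^-5 m⁴.
θ = (T/G)·Σ L_i/J_i = (10200/37.7×10⁹)·(0.404/1.27×10^-6 + 1.48/3.56×10^-5) = 0.09715 rad.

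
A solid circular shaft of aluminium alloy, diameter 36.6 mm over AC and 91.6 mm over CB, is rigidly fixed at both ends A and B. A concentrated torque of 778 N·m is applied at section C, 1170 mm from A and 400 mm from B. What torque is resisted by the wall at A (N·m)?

6.72 N·m

Compatibility: T_A·a/J_AC = T_B·b/J_CB with T_A + T_B = T₀.
J_AC = 1.76×10^-7 m⁴, J_CB = 6.91×10^-6 m⁴, so T_A = T₀·(J_AC/a)/((J_AC/a)+(J_CB/b)) = 6.721 N·m, T_B = 771.3 N·m.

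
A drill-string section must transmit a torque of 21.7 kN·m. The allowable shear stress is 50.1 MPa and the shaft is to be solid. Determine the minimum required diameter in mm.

130 mm

For a solid shaft τ_max = 16T/(πd³), so d = (16T/(π τ_allow))^(1/3) = (16·21700/(π·5.01×10^7))^(1/3) = 0.1302 m.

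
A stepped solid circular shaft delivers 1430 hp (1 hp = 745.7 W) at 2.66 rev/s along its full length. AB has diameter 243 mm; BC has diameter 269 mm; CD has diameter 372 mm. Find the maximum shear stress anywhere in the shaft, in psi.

3280 psi

ω = 2π·2.66 = 16.71 rad/s, so T = P/ω = 1430×745.7 / 16.71 = 63800 N·m.
Under the same torque, τ_max = 16T/(πd³) is largest where d is smallest — segment AB (d = 243 mm).
τ_max = 16·63800/(π·(0.243)³) = 2.265×10^7 Pa.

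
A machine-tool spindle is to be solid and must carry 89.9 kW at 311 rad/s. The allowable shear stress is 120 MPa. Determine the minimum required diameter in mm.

ω = 311 rad/s, so T = P/ω = 89.9×10³ / 311.0 = 289.1 N·m.
For a solid shaft τ_max = 16T/(πd³), so d = (16T/(π τ_allow))^(1/3) = (16·289.1/(π·1.20×10^8))^(1/3) = 0.02306 m.

23.1 mm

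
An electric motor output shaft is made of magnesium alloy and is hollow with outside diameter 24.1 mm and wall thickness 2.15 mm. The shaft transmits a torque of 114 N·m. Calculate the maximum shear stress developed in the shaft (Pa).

7.62e7 Pa

J = π(d_o⁴ − d_i⁴)/32 = π(0.0241⁴ − 0.0198⁴)/32 = 1.803×10^-8 m⁴.
τ_max = T·r/J = 114.0 × 0.0120 / 1.803×10^-8 = 7.619×10^7 Pa.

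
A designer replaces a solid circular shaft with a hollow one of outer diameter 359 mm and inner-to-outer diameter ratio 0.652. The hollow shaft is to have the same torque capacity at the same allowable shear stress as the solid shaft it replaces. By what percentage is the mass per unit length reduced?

Equal τ_max and T ⇒ the solid shaft needs d_s³ = d_o³(1−k⁴), so d_s = 359·(1−0.652⁴)^(1/3) = 335.9 mm.
Area ratio A_h/A_s = d_o²(1−k²)/d_s² = (1−k²)/(1−k⁴)^(2/3) = 0.6566.
Mass saving = 1 − 0.6566 = 34.3 %.

34.3 %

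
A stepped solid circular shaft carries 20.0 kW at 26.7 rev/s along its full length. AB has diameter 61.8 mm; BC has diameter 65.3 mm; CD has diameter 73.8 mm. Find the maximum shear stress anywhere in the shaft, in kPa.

ω = 2π·26.7 = 167.8 rad/s, so T = P/ω = 20.0×10³ / 167.8 = 119.2 N·m.
Under the same torque, τ_max = 16T/(πd³) is largest where d is smallest — segment AB (d = 61.8 mm).
τ_max = 16·119.2/(π·(0.0618)³) = 2.572×10^6 Pa.

2570 kPa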